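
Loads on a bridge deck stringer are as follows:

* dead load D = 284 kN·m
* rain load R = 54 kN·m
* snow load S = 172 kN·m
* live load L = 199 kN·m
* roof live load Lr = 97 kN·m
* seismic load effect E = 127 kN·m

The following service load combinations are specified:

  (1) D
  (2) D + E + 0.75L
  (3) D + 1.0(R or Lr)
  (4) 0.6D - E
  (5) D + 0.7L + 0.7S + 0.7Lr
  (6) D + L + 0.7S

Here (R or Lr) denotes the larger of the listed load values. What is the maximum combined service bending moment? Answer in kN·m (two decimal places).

611.60 kN·m

(R or Lr) → Lr = 97 kN·m.
(1) 1.0(284) = 284.00
(2) 1.0(284) + 1.0(127) + 0.75(199) = 560.25
(3) 1.0(284) + 1.0(97) = 381.00
(4) 0.6(284) - 1.0(127) = 43.40
(5) 1.0(284) + 0.7(199) + 0.7(172) + 0.7(97) = 611.60
(6) 1.0(284) + 1.0(199) + 0.7(172) = 603.40
Combination 5 governs: M = 611.60 kN·m.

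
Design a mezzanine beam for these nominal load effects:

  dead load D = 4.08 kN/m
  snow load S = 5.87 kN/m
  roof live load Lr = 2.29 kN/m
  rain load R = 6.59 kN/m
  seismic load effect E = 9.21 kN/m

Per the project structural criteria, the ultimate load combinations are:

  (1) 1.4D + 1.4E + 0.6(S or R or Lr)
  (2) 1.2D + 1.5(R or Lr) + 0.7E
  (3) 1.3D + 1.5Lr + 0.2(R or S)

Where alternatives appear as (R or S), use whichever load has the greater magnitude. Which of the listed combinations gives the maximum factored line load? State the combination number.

(S or R or Lr) → R = 6.59 kN/m; (R or Lr) → R = 6.59 kN/m; (R or S) → R = 6.59 kN/m.
(1) 1.4(4.08) + 1.4(9.21) + 0.6(6.59) = 22.56
(2) 1.2(4.08) + 1.5(6.59) + 0.7(9.21) = 21.23
(3) 1.3(4.08) + 1.5(2.29) + 0.2(6.59) = 5.30 + 3.44 + 1.32 = 10.06
The largest value is 22.56 kN/m from combination 1.

Combination 1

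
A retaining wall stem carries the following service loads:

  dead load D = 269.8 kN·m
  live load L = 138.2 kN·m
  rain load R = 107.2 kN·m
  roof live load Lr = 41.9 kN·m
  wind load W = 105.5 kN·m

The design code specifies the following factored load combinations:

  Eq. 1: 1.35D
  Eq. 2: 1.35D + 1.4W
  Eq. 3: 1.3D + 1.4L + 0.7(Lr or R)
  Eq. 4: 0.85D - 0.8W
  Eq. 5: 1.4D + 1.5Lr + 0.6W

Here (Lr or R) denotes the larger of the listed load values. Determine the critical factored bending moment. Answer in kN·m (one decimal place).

619.3 kN·m

(Lr or R) → R = 107.2 kN·m.
Eq. 1: 1.35(269.8) = 364.2
Eq. 2: 1.35(269.8) + 1.4(105.5) = 364.2 + 147.7 = 511.9
Eq. 3: 1.3(269.8) + 1.4(138.2) + 0.7(107.2) = 619.3
Eq. 4: 0.85(269.8) - 0.8(105.5) = 229.3 - 84.4 = 144.9
Eq. 5: 1.4(269.8) + 1.5(41.9) + 0.6(105.5) = 377.7 + 62.9 + 63.3 = 503.9
Maximum is from combination 3.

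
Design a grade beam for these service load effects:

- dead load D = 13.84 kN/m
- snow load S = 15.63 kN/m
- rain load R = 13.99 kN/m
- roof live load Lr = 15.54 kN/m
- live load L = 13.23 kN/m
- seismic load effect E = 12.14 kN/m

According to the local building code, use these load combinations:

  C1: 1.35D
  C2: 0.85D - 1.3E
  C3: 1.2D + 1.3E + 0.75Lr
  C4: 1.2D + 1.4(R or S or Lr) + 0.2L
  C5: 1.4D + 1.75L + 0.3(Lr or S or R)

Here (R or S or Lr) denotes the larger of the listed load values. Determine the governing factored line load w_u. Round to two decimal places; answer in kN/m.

47.22 kN/m

(R or S or Lr) → S = 15.63 kN/m; (Lr or S or R) → S = 15.63 kN/m.
C1: 1.35(13.84) = 18.68
C2: 0.85(13.84) - 1.3(12.14) = 11.76 - 15.78 = -4.02
C3: 1.2(13.84) + 1.3(12.14) + 0.75(15.54) = 16.61 + 15.78 + 11.66 = 44.05
C4: 1.2(13.84) + 1.4(15.63) + 0.2(13.23) = 16.61 + 21.88 + 2.65 = 41.14
C5: 1.4(13.84) + 1.75(13.23) + 0.3(15.63) = 19.38 + 23.15 + 4.69 = 47.22
The controlling combination is 5, giving 47.22 kN/m.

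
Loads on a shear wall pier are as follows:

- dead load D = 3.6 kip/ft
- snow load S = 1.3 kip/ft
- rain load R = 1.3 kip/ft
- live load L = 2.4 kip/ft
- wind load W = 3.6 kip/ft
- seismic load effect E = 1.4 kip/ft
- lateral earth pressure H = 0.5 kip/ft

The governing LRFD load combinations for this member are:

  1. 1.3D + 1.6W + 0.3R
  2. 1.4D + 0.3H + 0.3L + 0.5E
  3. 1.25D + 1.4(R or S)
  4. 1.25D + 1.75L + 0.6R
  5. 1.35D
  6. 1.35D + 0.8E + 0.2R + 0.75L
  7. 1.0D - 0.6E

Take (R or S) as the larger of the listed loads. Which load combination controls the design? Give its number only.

Combination 1

(R or S) → R = 1.3 kip/ft.
1. 1.3(3.6) + 1.6(3.6) + 0.3(1.3) = 4.68 + 5.76 + 0.39 = 10.83
2. 1.4(3.6) + 0.3(0.5) + 0.3(2.4) + 0.5(1.4) = 5.04 + 0.15 + 0.72 + 0.70 = 6.61
3. 1.25(3.6) + 1.4(1.3) = 4.50 + 1.82 = 6.32
4. 1.25(3.6) + 1.75(2.4) + 0.6(1.3) = 4.50 + 4.20 + 0.78 = 9.48
5. 1.35(3.6) = 4.86
6. 1.35(3.6) + 0.8(1.4) + 0.2(1.3) + 0.75(2.4) = 4.86 + 1.12 + 0.26 + 1.80 = 8.04
7. 1.0(3.6) - 0.6(1.4) = 3.60 - 0.84 = 2.76
The largest value is 10.83 kip/ft from combination 1.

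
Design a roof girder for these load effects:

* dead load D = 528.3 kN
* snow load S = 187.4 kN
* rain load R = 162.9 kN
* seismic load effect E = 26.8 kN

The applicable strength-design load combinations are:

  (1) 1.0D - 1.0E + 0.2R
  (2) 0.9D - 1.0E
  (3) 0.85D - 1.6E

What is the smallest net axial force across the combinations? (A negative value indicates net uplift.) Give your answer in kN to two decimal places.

(1) 1.0(528.3) - 1.0(26.8) + 0.2(162.9) = 528.30 - 26.80 + 32.58 = 534.08
(2) 0.9(528.3) - 1.0(26.8) = 475.47 - 26.80 = 448.67
(3) 0.85(528.3) - 1.6(26.8) = 449.06 - 42.88 = 406.18
Combination 3 gives the minimum: 406.18 kN.

406.18 kN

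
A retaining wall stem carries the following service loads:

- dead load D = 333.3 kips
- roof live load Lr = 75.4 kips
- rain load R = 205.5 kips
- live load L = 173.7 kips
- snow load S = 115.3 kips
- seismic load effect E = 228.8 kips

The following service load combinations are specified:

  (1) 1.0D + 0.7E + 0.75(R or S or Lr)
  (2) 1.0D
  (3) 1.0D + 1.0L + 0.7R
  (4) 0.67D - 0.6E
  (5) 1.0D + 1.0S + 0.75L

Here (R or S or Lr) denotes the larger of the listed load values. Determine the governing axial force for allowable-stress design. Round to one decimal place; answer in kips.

650.9 kips

(R or S or Lr) → R = 205.5 kips.
(1) 1.0(333.3) + 0.7(228.8) + 0.75(205.5) = 647.6
(2) 1.0(333.3) = 333.3
(3) 1.0(333.3) + 1.0(173.7) + 0.7(205.5) = 650.9
(4) 0.67(333.3) - 0.6(228.8) = 86.0
(5) 1.0(333.3) + 1.0(115.3) + 0.75(173.7) = 578.9
Combination 3 governs: P = 650.9 kips.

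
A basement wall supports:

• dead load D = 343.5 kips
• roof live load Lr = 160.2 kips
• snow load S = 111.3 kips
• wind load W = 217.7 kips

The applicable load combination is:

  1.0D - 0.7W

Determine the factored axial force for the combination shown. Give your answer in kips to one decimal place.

191.1 kips

1.0(343.5) - 0.7(217.7) = 343.5 - 152.4 = 191.1
P_u = 191.1 kips.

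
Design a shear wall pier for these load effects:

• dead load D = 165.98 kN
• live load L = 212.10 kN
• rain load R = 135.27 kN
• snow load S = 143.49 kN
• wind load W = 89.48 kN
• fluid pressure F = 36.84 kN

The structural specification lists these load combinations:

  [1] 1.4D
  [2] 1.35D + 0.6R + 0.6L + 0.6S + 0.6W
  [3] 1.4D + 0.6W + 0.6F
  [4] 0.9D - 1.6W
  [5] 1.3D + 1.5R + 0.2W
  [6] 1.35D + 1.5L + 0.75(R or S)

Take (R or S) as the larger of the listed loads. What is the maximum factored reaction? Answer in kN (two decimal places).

(R or S) → S = 143.49 kN.
[1] 1.4(165.98) = 232.37
[2] 1.35(165.98) + 0.6(135.27) + 0.6(212.10) + 0.6(143.49) + 0.6(89.48) = 572.28
[3] 1.4(165.98) + 0.6(89.48) + 0.6(36.84) = 232.37 + 53.69 + 22.10 = 308.16
[4] 0.9(165.98) - 1.6(89.48) = 149.38 - 143.17 = 6.21
[5] 1.3(165.98) + 1.5(135.27) + 0.2(89.48) = 215.77 + 202.91 + 17.90 = 436.58
[6] 1.35(165.98) + 1.5(212.10) + 0.75(143.49) = 224.07 + 318.15 + 107.62 = 649.84
Maximum is from combination 6.

649.84 kN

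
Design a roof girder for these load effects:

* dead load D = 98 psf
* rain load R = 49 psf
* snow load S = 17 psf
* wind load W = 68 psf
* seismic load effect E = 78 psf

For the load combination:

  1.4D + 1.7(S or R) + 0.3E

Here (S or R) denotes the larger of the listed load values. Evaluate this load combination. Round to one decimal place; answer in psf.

243.9 psf

(S or R) → R = 49 psf.
1.4(98) + 1.7(49) + 0.3(78) = 137.2 + 83.3 + 23.4 = 243.9
q_u = 243.9 psf.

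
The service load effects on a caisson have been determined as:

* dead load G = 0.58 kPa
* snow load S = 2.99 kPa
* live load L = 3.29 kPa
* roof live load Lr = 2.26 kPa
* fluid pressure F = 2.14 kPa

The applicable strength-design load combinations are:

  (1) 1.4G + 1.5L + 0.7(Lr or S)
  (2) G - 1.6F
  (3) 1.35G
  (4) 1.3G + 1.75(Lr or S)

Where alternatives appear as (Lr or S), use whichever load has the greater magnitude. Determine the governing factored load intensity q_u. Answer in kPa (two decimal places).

7.84 kPa

(Lr or S) → S = 2.99 kPa.
(1) 1.4(0.58) + 1.5(3.29) + 0.7(2.99) = 0.81 + 4.94 + 2.09 = 7.84
(2) 1.0(0.58) - 1.6(2.14) = 0.58 - 3.42 = -2.84
(3) 1.35(0.58) = 0.78
(4) 1.3(0.58) + 1.75(2.99) = 5.99
The controlling combination is 1, giving 7.84 kPa.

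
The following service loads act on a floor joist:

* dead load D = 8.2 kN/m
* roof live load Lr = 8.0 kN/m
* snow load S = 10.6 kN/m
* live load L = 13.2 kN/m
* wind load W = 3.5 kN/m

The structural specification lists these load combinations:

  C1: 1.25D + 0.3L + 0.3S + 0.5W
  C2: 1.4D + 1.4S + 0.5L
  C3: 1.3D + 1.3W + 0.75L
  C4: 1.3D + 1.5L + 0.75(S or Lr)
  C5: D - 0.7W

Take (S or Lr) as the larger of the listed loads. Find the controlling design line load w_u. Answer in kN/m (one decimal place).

38.4 kN/m

(S or Lr) → S = 10.6 kN/m.
C1: 1.25(8.2) + 0.3(13.2) + 0.3(10.6) + 0.5(3.5) = 19.1
C2: 1.4(8.2) + 1.4(10.6) + 0.5(13.2) = 11.5 + 14.8 + 6.6 = 32.9
C3: 1.3(8.2) + 1.3(3.5) + 0.75(13.2) = 25.1
C4: 1.3(8.2) + 1.5(13.2) + 0.75(10.6) = 38.4
C5: 1.0(8.2) - 0.7(3.5) = 5.8
Maximum is from combination 4.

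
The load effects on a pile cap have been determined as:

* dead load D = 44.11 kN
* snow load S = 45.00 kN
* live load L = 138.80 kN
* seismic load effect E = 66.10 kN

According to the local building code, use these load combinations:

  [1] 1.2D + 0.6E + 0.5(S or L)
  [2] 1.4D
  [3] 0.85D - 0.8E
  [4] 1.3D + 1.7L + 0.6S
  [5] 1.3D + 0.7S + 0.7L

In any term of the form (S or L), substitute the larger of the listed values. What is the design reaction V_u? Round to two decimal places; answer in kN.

(S or L) → L = 138.80 kN.
[1] 1.2(44.11) + 0.6(66.10) + 0.5(138.80) = 52.93 + 39.66 + 69.40 = 161.99
[2] 1.4(44.11) = 61.75
[3] 0.85(44.11) - 0.8(66.10) = 37.49 - 52.88 = -15.39
[4] 1.3(44.11) + 1.7(138.80) + 0.6(45.00) = 57.34 + 235.96 + 27.00 = 320.30
[5] 1.3(44.11) + 0.7(45.00) + 0.7(138.80) = 57.34 + 31.50 + 97.16 = 186.00
The controlling combination is 4, giving 320.30 kN.

320.30 kN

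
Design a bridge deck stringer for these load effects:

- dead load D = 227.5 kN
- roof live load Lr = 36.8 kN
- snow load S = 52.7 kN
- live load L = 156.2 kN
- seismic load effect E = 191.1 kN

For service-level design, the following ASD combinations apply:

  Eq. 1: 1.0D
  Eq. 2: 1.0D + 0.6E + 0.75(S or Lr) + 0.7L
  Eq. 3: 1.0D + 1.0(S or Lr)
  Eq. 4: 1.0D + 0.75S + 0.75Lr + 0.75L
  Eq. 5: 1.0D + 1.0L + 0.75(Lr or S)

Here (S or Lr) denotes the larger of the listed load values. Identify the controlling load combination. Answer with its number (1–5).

(S or Lr) → S = 52.7 kN; (Lr or S) → S = 52.7 kN.
Eq. 1: 1.0(227.5) = 227.5
Eq. 2: 1.0(227.5) + 0.6(191.1) + 0.75(52.7) + 0.7(156.2) = 227.5 + 114.7 + 39.5 + 109.3 = 491.0
Eq. 3: 1.0(227.5) + 1.0(52.7) = 227.5 + 52.7 = 280.2
Eq. 4: 1.0(227.5) + 0.75(52.7) + 0.75(36.8) + 0.75(156.2) = 227.5 + 39.5 + 27.6 + 117.2 = 411.8
Eq. 5: 1.0(227.5) + 1.0(156.2) + 0.75(52.7) = 227.5 + 156.2 + 39.5 = 423.2
The largest value is 491.0 kN from combination 2.

Combination 2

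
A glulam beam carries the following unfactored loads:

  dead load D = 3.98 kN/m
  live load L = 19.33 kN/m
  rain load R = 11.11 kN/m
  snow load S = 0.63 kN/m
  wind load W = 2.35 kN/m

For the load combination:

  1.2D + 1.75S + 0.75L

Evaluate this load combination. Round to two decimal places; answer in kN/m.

20.38 kN/m

1.2(3.98) + 1.75(0.63) + 0.75(19.33) = 20.38
w_u = 20.38 kN/m.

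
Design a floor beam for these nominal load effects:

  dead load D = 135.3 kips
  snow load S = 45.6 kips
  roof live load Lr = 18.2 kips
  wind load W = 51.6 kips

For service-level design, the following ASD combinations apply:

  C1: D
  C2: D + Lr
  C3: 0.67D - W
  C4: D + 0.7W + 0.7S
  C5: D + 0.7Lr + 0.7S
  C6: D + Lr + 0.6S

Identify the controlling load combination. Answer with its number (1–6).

Combination 4

C1: 1.0(135.3) = 135.30
C2: 1.0(135.3) + 1.0(18.2) = 153.50
C3: 0.67(135.3) - 1.0(51.6) = 39.05
C4: 1.0(135.3) + 0.7(51.6) + 0.7(45.6) = 203.34
C5: 1.0(135.3) + 0.7(18.2) + 0.7(45.6) = 179.96
C6: 1.0(135.3) + 1.0(18.2) + 0.6(45.6) = 180.86
The largest value is 203.34 kips from combination 4.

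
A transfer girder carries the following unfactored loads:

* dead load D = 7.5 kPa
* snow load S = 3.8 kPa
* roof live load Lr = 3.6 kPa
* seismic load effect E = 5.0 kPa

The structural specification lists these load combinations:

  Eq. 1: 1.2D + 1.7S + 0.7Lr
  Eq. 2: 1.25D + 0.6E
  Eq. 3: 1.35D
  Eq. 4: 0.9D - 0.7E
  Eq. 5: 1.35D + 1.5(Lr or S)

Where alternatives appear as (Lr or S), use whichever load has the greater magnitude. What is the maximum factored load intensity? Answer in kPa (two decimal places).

(Lr or S) → S = 3.8 kPa.
Eq. 1: 1.2(7.5) + 1.7(3.8) + 0.7(3.6) = 17.98
Eq. 2: 1.25(7.5) + 0.6(5.0) = 12.38
Eq. 3: 1.35(7.5) = 10.13
Eq. 4: 0.9(7.5) - 0.7(5.0) = 3.25
Eq. 5: 1.35(7.5) + 1.5(3.8) = 15.83
Combination 1 governs: q_u = 17.98 kPa.

17.98 kPa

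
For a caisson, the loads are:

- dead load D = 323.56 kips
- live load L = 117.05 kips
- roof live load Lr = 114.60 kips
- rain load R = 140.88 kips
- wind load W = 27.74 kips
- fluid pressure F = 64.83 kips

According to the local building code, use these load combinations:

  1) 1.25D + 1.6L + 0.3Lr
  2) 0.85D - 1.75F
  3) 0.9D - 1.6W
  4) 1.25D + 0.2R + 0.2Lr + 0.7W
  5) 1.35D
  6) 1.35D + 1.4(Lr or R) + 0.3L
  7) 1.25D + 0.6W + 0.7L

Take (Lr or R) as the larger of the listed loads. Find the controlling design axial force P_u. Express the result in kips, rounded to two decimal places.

669.15 kips

(Lr or R) → R = 140.88 kips.
1) 1.25(323.56) + 1.6(117.05) + 0.3(114.60) = 404.45 + 187.28 + 34.38 = 626.11
2) 0.85(323.56) - 1.75(64.83) = 161.57
3) 0.9(323.56) - 1.6(27.74) = 291.20 - 44.38 = 246.82
4) 1.25(323.56) + 0.2(140.88) + 0.2(114.60) + 0.7(27.74) = 474.96
5) 1.35(323.56) = 436.81
6) 1.35(323.56) + 1.4(140.88) + 0.3(117.05) = 669.15
7) 1.25(323.56) + 0.6(27.74) + 0.7(117.05) = 404.45 + 16.64 + 81.94 = 503.03
Combination 6 governs: P_u = 669.15 kips.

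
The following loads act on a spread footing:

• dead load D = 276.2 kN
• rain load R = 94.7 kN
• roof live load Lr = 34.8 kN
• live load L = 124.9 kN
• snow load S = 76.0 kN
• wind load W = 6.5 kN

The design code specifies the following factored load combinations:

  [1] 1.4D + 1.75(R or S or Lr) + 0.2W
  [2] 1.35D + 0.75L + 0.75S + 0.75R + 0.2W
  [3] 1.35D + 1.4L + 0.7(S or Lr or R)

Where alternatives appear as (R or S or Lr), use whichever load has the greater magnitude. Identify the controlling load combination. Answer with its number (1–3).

Combination 3

(R or S or Lr) → R = 94.7 kN; (S or Lr or R) → R = 94.7 kN.
[1] 1.4(276.2) + 1.75(94.7) + 0.2(6.5) = 553.71
[2] 1.35(276.2) + 0.75(124.9) + 0.75(76.0) + 0.75(94.7) + 0.2(6.5) = 595.87
[3] 1.35(276.2) + 1.4(124.9) + 0.7(94.7) = 614.02
The largest value is 614.02 kN from combination 3.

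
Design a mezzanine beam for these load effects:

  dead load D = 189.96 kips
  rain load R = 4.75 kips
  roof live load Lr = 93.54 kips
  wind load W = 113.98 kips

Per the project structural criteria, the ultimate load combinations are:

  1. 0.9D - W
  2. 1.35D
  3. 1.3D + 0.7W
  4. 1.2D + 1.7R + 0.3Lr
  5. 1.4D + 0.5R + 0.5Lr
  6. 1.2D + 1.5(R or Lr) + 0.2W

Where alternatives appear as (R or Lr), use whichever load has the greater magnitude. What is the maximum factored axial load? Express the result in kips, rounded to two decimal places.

(R or Lr) → Lr = 93.54 kips.
1. 0.9(189.96) - 1.0(113.98) = 170.96 - 113.98 = 56.98
2. 1.35(189.96) = 256.45
3. 1.3(189.96) + 0.7(113.98) = 326.73
4. 1.2(189.96) + 1.7(4.75) + 0.3(93.54) = 227.95 + 8.08 + 28.06 = 264.09
5. 1.4(189.96) + 0.5(4.75) + 0.5(93.54) = 265.94 + 2.38 + 46.77 = 315.09
6. 1.2(189.96) + 1.5(93.54) + 0.2(113.98) = 227.95 + 140.31 + 22.80 = 391.06
The controlling combination is 6, giving 391.06 kips.

391.06 kips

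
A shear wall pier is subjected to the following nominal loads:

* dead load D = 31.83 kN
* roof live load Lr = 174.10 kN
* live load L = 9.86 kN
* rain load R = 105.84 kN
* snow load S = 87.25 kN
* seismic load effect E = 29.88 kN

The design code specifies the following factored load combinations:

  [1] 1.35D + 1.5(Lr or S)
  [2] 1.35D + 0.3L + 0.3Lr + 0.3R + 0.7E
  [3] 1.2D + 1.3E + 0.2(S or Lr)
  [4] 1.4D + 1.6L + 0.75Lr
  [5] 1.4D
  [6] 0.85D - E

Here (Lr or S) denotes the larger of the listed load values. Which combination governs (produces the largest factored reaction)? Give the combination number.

(Lr or S) → Lr = 174.10 kN; (S or Lr) → Lr = 174.10 kN.
[1] 1.35(31.83) + 1.5(174.10) = 42.97 + 261.15 = 304.12
[2] 1.35(31.83) + 0.3(9.86) + 0.3(174.10) + 0.3(105.84) + 0.7(29.88) = 42.97 + 2.96 + 52.23 + 31.75 + 20.92 = 150.83
[3] 1.2(31.83) + 1.3(29.88) + 0.2(174.10) = 38.20 + 38.84 + 34.82 = 111.86
[4] 1.4(31.83) + 1.6(9.86) + 0.75(174.10) = 190.91
[5] 1.4(31.83) = 44.56
[6] 0.85(31.83) - 1.0(29.88) = 27.06 - 29.88 = -2.82
The largest value is 304.12 kN from combination 1.

Combination 1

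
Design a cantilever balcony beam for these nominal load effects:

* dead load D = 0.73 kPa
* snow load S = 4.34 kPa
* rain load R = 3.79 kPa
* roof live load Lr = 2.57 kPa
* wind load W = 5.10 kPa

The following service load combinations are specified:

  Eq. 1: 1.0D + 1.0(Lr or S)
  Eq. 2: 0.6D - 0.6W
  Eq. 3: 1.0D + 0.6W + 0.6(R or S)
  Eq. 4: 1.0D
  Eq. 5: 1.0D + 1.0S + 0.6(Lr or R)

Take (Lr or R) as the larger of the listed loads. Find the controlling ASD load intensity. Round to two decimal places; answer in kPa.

7.34 kPa

(Lr or S) → S = 4.34 kPa; (R or S) → S = 4.34 kPa; (Lr or R) → R = 3.79 kPa.
Eq. 1: 1.0(0.73) + 1.0(4.34) = 5.07
Eq. 2: 0.6(0.73) - 0.6(5.10) = -2.62
Eq. 3: 1.0(0.73) + 0.6(5.10) + 0.6(4.34) = 6.39
Eq. 4: 1.0(0.73) = 0.73
Eq. 5: 1.0(0.73) + 1.0(4.34) + 0.6(3.79) = 7.34
The controlling combination is 5, giving 7.34 kPa.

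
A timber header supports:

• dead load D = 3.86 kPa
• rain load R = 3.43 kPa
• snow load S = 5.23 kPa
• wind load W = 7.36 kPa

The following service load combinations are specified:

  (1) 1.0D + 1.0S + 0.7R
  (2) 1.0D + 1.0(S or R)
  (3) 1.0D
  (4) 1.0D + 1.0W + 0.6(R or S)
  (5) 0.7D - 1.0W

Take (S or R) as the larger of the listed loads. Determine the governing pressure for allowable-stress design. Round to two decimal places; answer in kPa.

(S or R) → S = 5.23 kPa; (R or S) → S = 5.23 kPa.
(1) 1.0(3.86) + 1.0(5.23) + 0.7(3.43) = 3.86 + 5.23 + 2.40 = 11.49
(2) 1.0(3.86) + 1.0(5.23) = 3.86 + 5.23 = 9.09
(3) 1.0(3.86) = 3.86
(4) 1.0(3.86) + 1.0(7.36) + 0.6(5.23) = 3.86 + 7.36 + 3.14 = 14.36
(5) 0.7(3.86) - 1.0(7.36) = 2.70 - 7.36 = -4.66
Combination 4 governs: p = 14.36 kPa.

14.36 kPa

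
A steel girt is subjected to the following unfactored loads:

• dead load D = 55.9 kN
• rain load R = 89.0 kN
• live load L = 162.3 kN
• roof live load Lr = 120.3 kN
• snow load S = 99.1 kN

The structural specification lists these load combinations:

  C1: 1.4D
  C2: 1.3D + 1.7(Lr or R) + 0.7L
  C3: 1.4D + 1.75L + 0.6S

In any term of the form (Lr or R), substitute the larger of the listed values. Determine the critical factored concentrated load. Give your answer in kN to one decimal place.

(Lr or R) → Lr = 120.3 kN.
C1: 1.4(55.9) = 78.3
C2: 1.3(55.9) + 1.7(120.3) + 0.7(162.3) = 72.7 + 204.5 + 113.6 = 390.8
C3: 1.4(55.9) + 1.75(162.3) + 0.6(99.1) = 421.7
The controlling combination is 3, giving 421.7 kN.

421.7 kN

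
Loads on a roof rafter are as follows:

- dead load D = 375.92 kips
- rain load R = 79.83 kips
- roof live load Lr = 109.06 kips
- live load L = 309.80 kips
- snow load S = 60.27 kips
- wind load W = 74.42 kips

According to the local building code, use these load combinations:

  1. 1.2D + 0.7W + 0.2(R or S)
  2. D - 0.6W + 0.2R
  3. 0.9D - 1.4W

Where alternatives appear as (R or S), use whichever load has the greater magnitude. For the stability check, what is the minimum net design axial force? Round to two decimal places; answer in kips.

(R or S) → R = 79.83 kips.
1. 1.2(375.92) + 0.7(74.42) + 0.2(79.83) = 519.16
2. 1.0(375.92) - 0.6(74.42) + 0.2(79.83) = 347.23
3. 0.9(375.92) - 1.4(74.42) = 234.14
Combination 3 gives the minimum: 234.14 kips.

234.14 kips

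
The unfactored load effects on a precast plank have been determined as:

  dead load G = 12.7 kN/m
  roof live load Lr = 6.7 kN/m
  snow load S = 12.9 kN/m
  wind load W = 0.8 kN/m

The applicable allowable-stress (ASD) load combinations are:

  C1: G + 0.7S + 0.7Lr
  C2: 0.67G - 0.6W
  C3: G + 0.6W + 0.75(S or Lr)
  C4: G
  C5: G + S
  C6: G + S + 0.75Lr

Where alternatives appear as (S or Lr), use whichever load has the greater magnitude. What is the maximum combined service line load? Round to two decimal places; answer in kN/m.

(S or Lr) → S = 12.9 kN/m.
C1: 1.0(12.7) + 0.7(12.9) + 0.7(6.7) = 26.42
C2: 0.67(12.7) - 0.6(0.8) = 8.03
C3: 1.0(12.7) + 0.6(0.8) + 0.75(12.9) = 22.86
C4: 1.0(12.7) = 12.70
C5: 1.0(12.7) + 1.0(12.9) = 25.60
C6: 1.0(12.7) + 1.0(12.9) + 0.75(6.7) = 30.63
Combination 6 governs: w = 30.63 kN/m.

30.63 kN/m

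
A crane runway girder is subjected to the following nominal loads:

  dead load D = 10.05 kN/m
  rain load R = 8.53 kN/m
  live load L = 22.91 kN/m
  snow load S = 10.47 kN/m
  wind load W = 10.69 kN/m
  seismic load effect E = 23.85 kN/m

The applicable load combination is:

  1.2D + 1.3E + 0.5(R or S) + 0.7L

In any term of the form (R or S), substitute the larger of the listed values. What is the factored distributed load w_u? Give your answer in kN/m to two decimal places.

(R or S) → S = 10.47 kN/m.
1.2(10.05) + 1.3(23.85) + 0.5(10.47) + 0.7(22.91) = 64.34
w_u = 64.34 kN/m.

64.34 kN/m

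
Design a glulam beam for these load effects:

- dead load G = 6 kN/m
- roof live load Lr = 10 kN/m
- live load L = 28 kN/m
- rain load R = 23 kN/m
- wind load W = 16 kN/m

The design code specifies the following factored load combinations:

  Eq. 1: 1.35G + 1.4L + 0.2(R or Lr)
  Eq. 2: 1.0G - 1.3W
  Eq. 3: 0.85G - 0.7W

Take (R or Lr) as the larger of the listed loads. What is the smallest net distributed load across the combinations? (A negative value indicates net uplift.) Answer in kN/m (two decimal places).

-14.80 kN/m

(R or Lr) → R = 23 kN/m.
Eq. 1: 1.35(6) + 1.4(28) + 0.2(23) = 8.10 + 39.20 + 4.60 = 51.90
Eq. 2: 1.0(6) - 1.3(16) = 6.00 - 20.80 = -14.80
Eq. 3: 0.85(6) - 0.7(16) = 5.10 - 11.20 = -6.10
Combination 2 gives the minimum: -14.80 kN/m.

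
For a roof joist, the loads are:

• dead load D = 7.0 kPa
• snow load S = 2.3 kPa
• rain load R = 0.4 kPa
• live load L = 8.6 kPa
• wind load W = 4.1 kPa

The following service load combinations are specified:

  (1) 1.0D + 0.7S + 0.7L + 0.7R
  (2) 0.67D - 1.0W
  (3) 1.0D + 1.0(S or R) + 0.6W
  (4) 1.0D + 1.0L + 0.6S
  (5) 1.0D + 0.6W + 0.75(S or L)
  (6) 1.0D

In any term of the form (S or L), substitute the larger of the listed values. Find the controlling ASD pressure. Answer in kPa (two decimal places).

(S or R) → S = 2.3 kPa; (S or L) → L = 8.6 kPa.
(1) 1.0(7.0) + 0.7(2.3) + 0.7(8.6) + 0.7(0.4) = 7.00 + 1.61 + 6.02 + 0.28 = 14.91
(2) 0.67(7.0) - 1.0(4.1) = 4.69 - 4.10 = 0.59
(3) 1.0(7.0) + 1.0(2.3) + 0.6(4.1) = 7.00 + 2.30 + 2.46 = 11.76
(4) 1.0(7.0) + 1.0(8.6) + 0.6(2.3) = 7.00 + 8.60 + 1.38 = 16.98
(5) 1.0(7.0) + 0.6(4.1) + 0.75(8.6) = 7.00 + 2.46 + 6.45 = 15.91
(6) 1.0(7.0) = 7.00
The controlling combination is 4, giving 16.98 kPa.

16.98 kPa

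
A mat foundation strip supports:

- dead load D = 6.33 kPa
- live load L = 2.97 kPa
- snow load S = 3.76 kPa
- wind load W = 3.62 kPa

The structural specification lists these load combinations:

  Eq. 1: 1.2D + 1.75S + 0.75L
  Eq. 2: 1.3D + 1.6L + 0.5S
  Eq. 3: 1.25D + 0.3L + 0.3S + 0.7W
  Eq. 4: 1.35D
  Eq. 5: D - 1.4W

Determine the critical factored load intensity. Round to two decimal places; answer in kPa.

16.40 kPa

Eq. 1: 1.2(6.33) + 1.75(3.76) + 0.75(2.97) = 16.40
Eq. 2: 1.3(6.33) + 1.6(2.97) + 0.5(3.76) = 14.86
Eq. 3: 1.25(6.33) + 0.3(2.97) + 0.3(3.76) + 0.7(3.62) = 12.47
Eq. 4: 1.35(6.33) = 8.55
Eq. 5: 1.0(6.33) - 1.4(3.62) = 1.26
The controlling combination is 1, giving 16.40 kPa.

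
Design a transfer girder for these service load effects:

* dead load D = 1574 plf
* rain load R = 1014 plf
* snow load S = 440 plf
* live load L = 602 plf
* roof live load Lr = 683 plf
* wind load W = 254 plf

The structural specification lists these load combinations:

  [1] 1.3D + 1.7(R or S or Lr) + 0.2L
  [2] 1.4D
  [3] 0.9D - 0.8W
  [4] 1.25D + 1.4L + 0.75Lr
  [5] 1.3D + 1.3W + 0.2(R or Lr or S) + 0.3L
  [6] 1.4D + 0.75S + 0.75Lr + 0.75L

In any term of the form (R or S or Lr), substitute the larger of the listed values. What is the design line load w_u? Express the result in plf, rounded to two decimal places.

3890.40 plf

(R or S or Lr) → R = 1014 plf; (R or Lr or S) → R = 1014 plf.
[1] 1.3(1574) + 1.7(1014) + 0.2(602) = 3890.40
[2] 1.4(1574) = 2203.60
[3] 0.9(1574) - 0.8(254) = 1213.40
[4] 1.25(1574) + 1.4(602) + 0.75(683) = 3322.55
[5] 1.3(1574) + 1.3(254) + 0.2(1014) + 0.3(602) = 2759.80
[6] 1.4(1574) + 0.75(440) + 0.75(683) + 0.75(602) = 3497.35
Combination 1 governs: w_u = 3890.40 plf.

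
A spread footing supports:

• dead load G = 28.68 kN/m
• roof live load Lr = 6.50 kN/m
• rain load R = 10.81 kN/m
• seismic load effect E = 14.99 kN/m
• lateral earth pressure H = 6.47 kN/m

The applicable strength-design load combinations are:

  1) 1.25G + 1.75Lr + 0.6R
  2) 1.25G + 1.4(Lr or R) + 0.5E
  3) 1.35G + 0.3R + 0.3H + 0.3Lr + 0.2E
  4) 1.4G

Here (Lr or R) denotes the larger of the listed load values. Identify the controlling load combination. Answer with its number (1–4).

Combination 2

(Lr or R) → R = 10.81 kN/m.
1) 1.25(28.68) + 1.75(6.50) + 0.6(10.81) = 53.71
2) 1.25(28.68) + 1.4(10.81) + 0.5(14.99) = 35.85 + 15.13 + 7.50 = 58.48
3) 1.35(28.68) + 0.3(10.81) + 0.3(6.47) + 0.3(6.50) + 0.2(14.99) = 38.72 + 3.24 + 1.94 + 1.95 + 3.00 = 48.85
4) 1.4(28.68) = 40.15
The largest value is 58.48 kN/m from combination 2.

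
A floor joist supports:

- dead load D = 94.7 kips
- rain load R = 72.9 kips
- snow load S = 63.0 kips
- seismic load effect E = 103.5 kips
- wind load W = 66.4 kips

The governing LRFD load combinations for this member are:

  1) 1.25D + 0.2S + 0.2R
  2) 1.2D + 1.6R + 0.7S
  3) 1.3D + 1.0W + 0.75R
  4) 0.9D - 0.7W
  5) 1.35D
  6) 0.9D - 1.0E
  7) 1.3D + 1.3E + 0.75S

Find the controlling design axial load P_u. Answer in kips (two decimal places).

304.91 kips

1) 1.25(94.7) + 0.2(63.0) + 0.2(72.9) = 145.56
2) 1.2(94.7) + 1.6(72.9) + 0.7(63.0) = 274.38
3) 1.3(94.7) + 1.0(66.4) + 0.75(72.9) = 244.19
4) 0.9(94.7) - 0.7(66.4) = 38.75
5) 1.35(94.7) = 127.85
6) 0.9(94.7) - 1.0(103.5) = -18.27
7) 1.3(94.7) + 1.3(103.5) + 0.75(63.0) = 304.91
Maximum is from combination 7.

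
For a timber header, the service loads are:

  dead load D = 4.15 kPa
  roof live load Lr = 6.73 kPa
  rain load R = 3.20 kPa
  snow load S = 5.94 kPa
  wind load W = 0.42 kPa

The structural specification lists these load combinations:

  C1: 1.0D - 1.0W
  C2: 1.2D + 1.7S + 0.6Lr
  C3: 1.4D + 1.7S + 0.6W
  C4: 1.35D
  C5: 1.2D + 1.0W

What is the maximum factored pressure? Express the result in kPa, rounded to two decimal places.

C1: 1.0(4.15) - 1.0(0.42) = 3.73
C2: 1.2(4.15) + 1.7(5.94) + 0.6(6.73) = 19.12
C3: 1.4(4.15) + 1.7(5.94) + 0.6(0.42) = 16.16
C4: 1.35(4.15) = 5.60
C5: 1.2(4.15) + 1.0(0.42) = 5.40
Maximum is from combination 2.

19.12 kPa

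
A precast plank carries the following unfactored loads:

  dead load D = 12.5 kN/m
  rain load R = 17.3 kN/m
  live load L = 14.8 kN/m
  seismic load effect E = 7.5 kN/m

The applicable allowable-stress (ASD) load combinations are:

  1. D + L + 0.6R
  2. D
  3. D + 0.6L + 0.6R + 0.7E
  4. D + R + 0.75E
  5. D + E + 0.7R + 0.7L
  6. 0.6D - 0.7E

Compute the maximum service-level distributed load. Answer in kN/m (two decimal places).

42.47 kN/m

1. 1.0(12.5) + 1.0(14.8) + 0.6(17.3) = 12.50 + 14.80 + 10.38 = 37.68
2. 1.0(12.5) = 12.50
3. 1.0(12.5) + 0.6(14.8) + 0.6(17.3) + 0.7(7.5) = 12.50 + 8.88 + 10.38 + 5.25 = 37.01
4. 1.0(12.5) + 1.0(17.3) + 0.75(7.5) = 12.50 + 17.30 + 5.63 = 35.43
5. 1.0(12.5) + 1.0(7.5) + 0.7(17.3) + 0.7(14.8) = 12.50 + 7.50 + 12.11 + 10.36 = 42.47
6. 0.6(12.5) - 0.7(7.5) = 7.50 - 5.25 = 2.25
Maximum is from combination 5.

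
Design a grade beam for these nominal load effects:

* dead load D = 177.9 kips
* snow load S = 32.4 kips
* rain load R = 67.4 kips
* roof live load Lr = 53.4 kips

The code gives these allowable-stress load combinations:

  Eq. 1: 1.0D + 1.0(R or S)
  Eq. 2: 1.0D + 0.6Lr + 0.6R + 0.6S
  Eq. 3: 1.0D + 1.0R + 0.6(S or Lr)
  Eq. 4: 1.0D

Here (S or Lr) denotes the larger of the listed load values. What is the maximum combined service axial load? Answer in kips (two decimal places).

(R or S) → R = 67.4 kips; (S or Lr) → Lr = 53.4 kips.
Eq. 1: 1.0(177.9) + 1.0(67.4) = 245.30
Eq. 2: 1.0(177.9) + 0.6(53.4) + 0.6(67.4) + 0.6(32.4) = 269.82
Eq. 3: 1.0(177.9) + 1.0(67.4) + 0.6(53.4) = 277.34
Eq. 4: 1.0(177.9) = 177.90
Maximum is from combination 3.

277.34 kips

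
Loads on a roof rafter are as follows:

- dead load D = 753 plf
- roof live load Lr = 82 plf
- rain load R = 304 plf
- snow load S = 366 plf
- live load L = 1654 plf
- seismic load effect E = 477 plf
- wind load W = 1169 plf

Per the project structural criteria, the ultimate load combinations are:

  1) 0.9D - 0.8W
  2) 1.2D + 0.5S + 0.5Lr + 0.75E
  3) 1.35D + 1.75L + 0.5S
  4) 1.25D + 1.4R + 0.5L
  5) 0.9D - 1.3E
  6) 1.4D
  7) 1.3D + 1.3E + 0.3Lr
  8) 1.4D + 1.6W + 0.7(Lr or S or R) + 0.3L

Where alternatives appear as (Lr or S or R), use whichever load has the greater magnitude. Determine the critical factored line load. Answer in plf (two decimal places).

(Lr or S or R) → S = 366 plf.
1) 0.9(753) - 0.8(1169) = 677.70 - 935.20 = -257.50
2) 1.2(753) + 0.5(366) + 0.5(82) + 0.75(477) = 903.60 + 183.00 + 41.00 + 357.75 = 1485.35
3) 1.35(753) + 1.75(1654) + 0.5(366) = 1016.55 + 2894.50 + 183.00 = 4094.05
4) 1.25(753) + 1.4(304) + 0.5(1654) = 941.25 + 425.60 + 827.00 = 2193.85
5) 0.9(753) - 1.3(477) = 677.70 - 620.10 = 57.60
6) 1.4(753) = 1054.20
7) 1.3(753) + 1.3(477) + 0.3(82) = 978.90 + 620.10 + 24.60 = 1623.60
8) 1.4(753) + 1.6(1169) + 0.7(366) + 0.3(1654) = 1054.20 + 1870.40 + 256.20 + 496.20 = 3677.00
Combination 3 governs: w_u = 4094.05 plf.

4094.05 plf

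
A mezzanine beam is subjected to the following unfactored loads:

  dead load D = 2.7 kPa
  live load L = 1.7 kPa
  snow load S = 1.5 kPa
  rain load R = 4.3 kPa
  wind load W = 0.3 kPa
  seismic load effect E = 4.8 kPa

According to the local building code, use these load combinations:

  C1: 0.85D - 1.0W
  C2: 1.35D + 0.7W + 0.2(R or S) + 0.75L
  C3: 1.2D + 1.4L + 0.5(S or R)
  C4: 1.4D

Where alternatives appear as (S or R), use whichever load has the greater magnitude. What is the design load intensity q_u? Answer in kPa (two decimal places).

7.77 kPa

(R or S) → R = 4.3 kPa; (S or R) → R = 4.3 kPa.
C1: 0.85(2.7) - 1.0(0.3) = 2.30 - 0.30 = 2.00
C2: 1.35(2.7) + 0.7(0.3) + 0.2(4.3) + 0.75(1.7) = 5.99
C3: 1.2(2.7) + 1.4(1.7) + 0.5(4.3) = 3.24 + 2.38 + 2.15 = 7.77
C4: 1.4(2.7) = 3.78
Combination 3 governs: q_u = 7.77 kPa.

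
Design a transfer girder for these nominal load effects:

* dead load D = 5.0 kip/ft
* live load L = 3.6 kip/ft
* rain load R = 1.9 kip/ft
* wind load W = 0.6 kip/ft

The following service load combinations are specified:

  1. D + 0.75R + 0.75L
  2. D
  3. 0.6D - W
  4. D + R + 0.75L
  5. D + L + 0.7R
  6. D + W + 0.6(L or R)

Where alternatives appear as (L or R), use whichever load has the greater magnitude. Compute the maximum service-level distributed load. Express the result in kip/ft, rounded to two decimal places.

(L or R) → L = 3.6 kip/ft.
1. 1.0(5.0) + 0.75(1.9) + 0.75(3.6) = 5.00 + 1.43 + 2.70 = 9.13
2. 1.0(5.0) = 5.00
3. 0.6(5.0) - 1.0(0.6) = 3.00 - 0.60 = 2.40
4. 1.0(5.0) + 1.0(1.9) + 0.75(3.6) = 5.00 + 1.90 + 2.70 = 9.60
5. 1.0(5.0) + 1.0(3.6) + 0.7(1.9) = 5.00 + 3.60 + 1.33 = 9.93
6. 1.0(5.0) + 1.0(0.6) + 0.6(3.6) = 5.00 + 0.60 + 2.16 = 7.76
The controlling combination is 5, giving 9.93 kip/ft.

9.93 kip/ft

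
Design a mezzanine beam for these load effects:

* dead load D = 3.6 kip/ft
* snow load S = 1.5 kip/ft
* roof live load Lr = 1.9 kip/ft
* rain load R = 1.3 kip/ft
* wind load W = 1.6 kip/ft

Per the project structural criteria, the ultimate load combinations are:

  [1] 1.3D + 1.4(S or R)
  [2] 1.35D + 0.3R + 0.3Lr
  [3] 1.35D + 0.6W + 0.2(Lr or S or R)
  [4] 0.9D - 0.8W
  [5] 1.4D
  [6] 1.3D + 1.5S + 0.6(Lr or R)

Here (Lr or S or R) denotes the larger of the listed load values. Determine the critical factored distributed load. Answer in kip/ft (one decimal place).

8.1 kip/ft

(S or R) → S = 1.5 kip/ft; (Lr or S or R) → Lr = 1.9 kip/ft; (Lr or R) → Lr = 1.9 kip/ft.
[1] 1.3(3.6) + 1.4(1.5) = 6.8
[2] 1.35(3.6) + 0.3(1.3) + 0.3(1.9) = 5.8
[3] 1.35(3.6) + 0.6(1.6) + 0.2(1.9) = 6.2
[4] 0.9(3.6) - 0.8(1.6) = 2.0
[5] 1.4(3.6) = 5.0
[6] 1.3(3.6) + 1.5(1.5) + 0.6(1.9) = 8.1
The controlling combination is 6, giving 8.1 kip/ft.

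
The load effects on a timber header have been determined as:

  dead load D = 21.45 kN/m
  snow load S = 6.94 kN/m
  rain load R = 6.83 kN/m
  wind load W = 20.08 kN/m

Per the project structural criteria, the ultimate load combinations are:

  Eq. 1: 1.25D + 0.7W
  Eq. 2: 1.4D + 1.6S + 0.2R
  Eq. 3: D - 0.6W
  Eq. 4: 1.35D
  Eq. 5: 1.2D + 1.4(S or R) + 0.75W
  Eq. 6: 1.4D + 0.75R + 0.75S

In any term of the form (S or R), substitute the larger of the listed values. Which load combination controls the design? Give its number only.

Combination 5

(S or R) → S = 6.94 kN/m.
Eq. 1: 1.25(21.45) + 0.7(20.08) = 26.81 + 14.06 = 40.87
Eq. 2: 1.4(21.45) + 1.6(6.94) + 0.2(6.83) = 30.03 + 11.10 + 1.37 = 42.50
Eq. 3: 1.0(21.45) - 0.6(20.08) = 21.45 - 12.05 = 9.40
Eq. 4: 1.35(21.45) = 28.96
Eq. 5: 1.2(21.45) + 1.4(6.94) + 0.75(20.08) = 25.74 + 9.72 + 15.06 = 50.52
Eq. 6: 1.4(21.45) + 0.75(6.83) + 0.75(6.94) = 30.03 + 5.12 + 5.21 = 40.36
The largest value is 50.52 kN/m from combination 5.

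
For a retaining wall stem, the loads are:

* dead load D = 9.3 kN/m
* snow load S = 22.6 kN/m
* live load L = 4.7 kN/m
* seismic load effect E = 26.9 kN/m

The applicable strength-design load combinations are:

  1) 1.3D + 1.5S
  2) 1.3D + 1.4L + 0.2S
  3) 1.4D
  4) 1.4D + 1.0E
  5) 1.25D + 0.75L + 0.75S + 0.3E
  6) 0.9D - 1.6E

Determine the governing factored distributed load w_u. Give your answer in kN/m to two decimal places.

1) 1.3(9.3) + 1.5(22.6) = 12.09 + 33.90 = 45.99
2) 1.3(9.3) + 1.4(4.7) + 0.2(22.6) = 12.09 + 6.58 + 4.52 = 23.19
3) 1.4(9.3) = 13.02
4) 1.4(9.3) + 1.0(26.9) = 13.02 + 26.90 = 39.92
5) 1.25(9.3) + 0.75(4.7) + 0.75(22.6) + 0.3(26.9) = 40.17
6) 0.9(9.3) - 1.6(26.9) = 8.37 - 43.04 = -34.67
The controlling combination is 1, giving 45.99 kN/m.

45.99 kN/m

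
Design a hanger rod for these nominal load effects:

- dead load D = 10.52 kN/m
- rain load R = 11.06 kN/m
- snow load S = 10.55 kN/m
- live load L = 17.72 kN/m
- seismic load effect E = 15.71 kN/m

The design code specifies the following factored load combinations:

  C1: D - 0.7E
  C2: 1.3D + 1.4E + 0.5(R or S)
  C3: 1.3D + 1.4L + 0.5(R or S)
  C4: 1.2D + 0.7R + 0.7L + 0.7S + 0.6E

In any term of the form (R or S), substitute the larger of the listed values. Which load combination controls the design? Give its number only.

(R or S) → R = 11.06 kN/m.
C1: 1.0(10.52) - 0.7(15.71) = 10.52 - 11.00 = -0.48
C2: 1.3(10.52) + 1.4(15.71) + 0.5(11.06) = 13.68 + 21.99 + 5.53 = 41.20
C3: 1.3(10.52) + 1.4(17.72) + 0.5(11.06) = 44.01
C4: 1.2(10.52) + 0.7(11.06) + 0.7(17.72) + 0.7(10.55) + 0.6(15.71) = 12.62 + 7.74 + 12.40 + 7.39 + 9.43 = 49.58
The largest value is 49.58 kN/m from combination 4.

Combination 4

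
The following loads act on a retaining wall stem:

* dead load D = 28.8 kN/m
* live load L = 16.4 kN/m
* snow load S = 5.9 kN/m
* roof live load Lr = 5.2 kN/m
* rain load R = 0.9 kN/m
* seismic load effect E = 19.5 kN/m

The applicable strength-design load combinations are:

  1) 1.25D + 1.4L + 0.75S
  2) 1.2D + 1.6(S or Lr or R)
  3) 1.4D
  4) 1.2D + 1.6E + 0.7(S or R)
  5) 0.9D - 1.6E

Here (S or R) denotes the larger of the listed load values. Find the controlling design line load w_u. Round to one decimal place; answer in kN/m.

69.9 kN/m

(S or Lr or R) → S = 5.9 kN/m; (S or R) → S = 5.9 kN/m.
1) 1.25(28.8) + 1.4(16.4) + 0.75(5.9) = 36.0 + 23.0 + 4.4 = 63.4
2) 1.2(28.8) + 1.6(5.9) = 34.6 + 9.4 = 44.0
3) 1.4(28.8) = 40.3
4) 1.2(28.8) + 1.6(19.5) + 0.7(5.9) = 34.6 + 31.2 + 4.1 = 69.9
5) 0.9(28.8) - 1.6(19.5) = 25.9 - 31.2 = -5.3
The controlling combination is 4, giving 69.9 kN/m.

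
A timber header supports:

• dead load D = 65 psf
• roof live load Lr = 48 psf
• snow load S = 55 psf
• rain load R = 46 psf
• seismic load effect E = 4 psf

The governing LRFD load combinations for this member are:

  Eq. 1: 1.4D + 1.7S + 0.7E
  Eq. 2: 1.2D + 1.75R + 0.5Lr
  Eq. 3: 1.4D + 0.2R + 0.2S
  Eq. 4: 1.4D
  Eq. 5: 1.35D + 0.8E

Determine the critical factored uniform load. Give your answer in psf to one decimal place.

Eq. 1: 1.4(65) + 1.7(55) + 0.7(4) = 187.3
Eq. 2: 1.2(65) + 1.75(46) + 0.5(48) = 182.5
Eq. 3: 1.4(65) + 0.2(46) + 0.2(55) = 111.2
Eq. 4: 1.4(65) = 91.0
Eq. 5: 1.35(65) + 0.8(4) = 91.0
Maximum is from combination 1.

187.3 psf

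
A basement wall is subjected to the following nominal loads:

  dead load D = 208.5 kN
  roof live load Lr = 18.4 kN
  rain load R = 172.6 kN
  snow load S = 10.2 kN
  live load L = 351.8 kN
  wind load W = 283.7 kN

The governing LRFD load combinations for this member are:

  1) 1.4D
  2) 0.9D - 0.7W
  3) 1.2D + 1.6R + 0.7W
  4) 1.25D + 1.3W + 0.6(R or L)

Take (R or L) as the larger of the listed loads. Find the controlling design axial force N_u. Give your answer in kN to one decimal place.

840.5 kN

(R or L) → L = 351.8 kN.
1) 1.4(208.5) = 291.9
2) 0.9(208.5) - 0.7(283.7) = 187.7 - 198.6 = -10.9
3) 1.2(208.5) + 1.6(172.6) + 0.7(283.7) = 250.2 + 276.2 + 198.6 = 725.0
4) 1.25(208.5) + 1.3(283.7) + 0.6(351.8) = 260.6 + 368.8 + 211.1 = 840.5
The controlling combination is 4, giving 840.5 kN.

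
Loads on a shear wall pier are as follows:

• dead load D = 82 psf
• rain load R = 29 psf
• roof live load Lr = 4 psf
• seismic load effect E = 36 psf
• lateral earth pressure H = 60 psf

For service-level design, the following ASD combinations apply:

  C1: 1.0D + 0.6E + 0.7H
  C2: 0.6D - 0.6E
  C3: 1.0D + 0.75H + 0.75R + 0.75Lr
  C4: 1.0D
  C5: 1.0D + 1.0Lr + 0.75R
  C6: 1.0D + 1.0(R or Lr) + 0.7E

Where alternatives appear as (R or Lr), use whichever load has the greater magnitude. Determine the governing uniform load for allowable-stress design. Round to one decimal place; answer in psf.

151.8 psf

(R or Lr) → R = 29 psf.
C1: 1.0(82) + 0.6(36) + 0.7(60) = 82.0 + 21.6 + 42.0 = 145.6
C2: 0.6(82) - 0.6(36) = 49.2 - 21.6 = 27.6
C3: 1.0(82) + 0.75(60) + 0.75(29) + 0.75(4) = 82.0 + 45.0 + 21.8 + 3.0 = 151.8
C4: 1.0(82) = 82.0
C5: 1.0(82) + 1.0(4) + 0.75(29) = 82.0 + 4.0 + 21.8 = 107.8
C6: 1.0(82) + 1.0(29) + 0.7(36) = 82.0 + 29.0 + 25.2 = 136.2
Maximum is from combination 3.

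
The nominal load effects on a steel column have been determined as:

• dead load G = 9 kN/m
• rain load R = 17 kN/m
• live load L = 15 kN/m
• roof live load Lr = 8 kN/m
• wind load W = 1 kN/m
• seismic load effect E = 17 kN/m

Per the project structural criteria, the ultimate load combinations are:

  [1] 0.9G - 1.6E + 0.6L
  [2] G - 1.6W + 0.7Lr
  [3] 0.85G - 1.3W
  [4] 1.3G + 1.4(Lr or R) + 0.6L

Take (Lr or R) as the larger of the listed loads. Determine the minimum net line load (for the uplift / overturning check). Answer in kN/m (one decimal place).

(Lr or R) → R = 17 kN/m.
[1] 0.9(9) - 1.6(17) + 0.6(15) = 8.1 - 27.2 + 9.0 = -10.1
[2] 1.0(9) - 1.6(1) + 0.7(8) = 9.0 - 1.6 + 5.6 = 13.0
[3] 0.85(9) - 1.3(1) = 7.7 - 1.3 = 6.4
[4] 1.3(9) + 1.4(17) + 0.6(15) = 11.7 + 23.8 + 9.0 = 44.5
Combination 1 gives the minimum: -10.1 kN/m.

-10.1 kN/m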